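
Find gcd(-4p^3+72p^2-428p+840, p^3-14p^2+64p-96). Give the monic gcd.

p-6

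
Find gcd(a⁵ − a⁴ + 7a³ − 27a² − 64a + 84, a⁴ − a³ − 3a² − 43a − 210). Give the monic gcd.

a² + a + 14

Repeated division with remainder:
  a⁵ − a⁴ + 7a³ − 27a² − 64a + 84 = (a)(a⁴ − a³ − 3a² − 43a − 210) + (10a³ + 16a² + 146a + 84)
  a⁴ − a³ − 3a² − 43a − 210 = ((1/10)a − 13/50)(10a³ + 16a² + 146a + 84) + (−(336/25)a² − (336/25)a − 4704/25)
  10a³ + 16a² + 146a + 84 = (−(125/168)a − 25/56)(−(336/25)a² − (336/25)a − 4704/25) + (0)
Last nonzero remainder: −(336/25)a² − (336/25)a − 4704/25. Dividing through by −336/25 gives the monic gcd a² + a + 14.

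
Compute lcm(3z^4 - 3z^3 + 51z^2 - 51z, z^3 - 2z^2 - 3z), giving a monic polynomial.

z^6 - 3z^5 + 16z^4 - 48z^3 - 17z^2 + 51z

By polynomial division,
  3z^4 - 3z^3 + 51z^2 - 51z = (3z + 3)(z^3 - 2z^2 - 3z) + (66z^2 - 42z)
  z^3 - 2z^2 - 3z = ((1/66)z - 5/242)(66z^2 - 42z) + (-(468/121)z)
  66z^2 - 42z = (-(1331/78)z + 847/78)(-(468/121)z) + (0)
Last nonzero remainder: -(468/121)z. Dividing through by -468/121 gives the monic gcd z.
Then lcm(f, g) = f·g / gcd(f, g); expanding and making the result monic gives the answer.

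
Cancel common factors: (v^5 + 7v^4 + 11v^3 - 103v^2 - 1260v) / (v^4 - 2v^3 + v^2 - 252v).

(v^2 + 2v - 35)/(v - 7)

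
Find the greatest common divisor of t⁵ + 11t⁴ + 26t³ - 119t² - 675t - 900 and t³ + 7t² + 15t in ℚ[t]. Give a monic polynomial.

Repeated division with remainder:
  t⁵ + 11t⁴ + 26t³ - 119t² - 675t - 900 = (t² + 4t - 17)(t³ + 7t² + 15t) + (-60t² - 420t - 900)
  t³ + 7t² + 15t = (-(1/60)t)(-60t² - 420t - 900) + (0)
Last nonzero remainder: -60t² - 420t - 900. Dividing through by -60 gives the monic gcd t² + 7t + 15.

t² + 7t + 15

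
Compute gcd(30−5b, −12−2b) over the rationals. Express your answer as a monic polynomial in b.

1

Euclidean algorithm in ℚ[b]:
  −5b+30 = (5/2)(−2b−12) + (60)
  −2b−12 = (−(1/30)b−1/5)(60) + (0)
The last nonzero remainder is the constant 60, so the polynomials are coprime and gcd = 1.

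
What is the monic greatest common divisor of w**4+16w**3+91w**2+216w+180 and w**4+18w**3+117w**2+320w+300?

By polynomial division,
  w**4+16w**3+91w**2+216w+180 = (w**4+18w**3+117w**2+320w+300) + (−2w**3−26w**2−104w−120)
  w**4+18w**3+117w**2+320w+300 = (−(1/2)w−5/2)(−2w**3−26w**2−104w−120) + (0)
Last nonzero remainder: −2w**3−26w**2−104w−120. Dividing through by −2 gives the monic gcd w**3+13w**2+52w+60.

w**3+13w**2+52w+60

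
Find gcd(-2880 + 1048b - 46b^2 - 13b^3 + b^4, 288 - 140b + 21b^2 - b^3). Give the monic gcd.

Euclidean algorithm in ℚ[b]:
  b^4 - 13b^3 - 46b^2 + 1048b - 2880 = (-b - 8)(-b^3 + 21b^2 - 140b + 288) + (-18b^2 + 216b - 576)
  -b^3 + 21b^2 - 140b + 288 = ((1/18)b - 1/2)(-18b^2 + 216b - 576) + (0)
Last nonzero remainder: -18b^2 + 216b - 576. Dividing through by -18 gives the monic gcd b^2 - 12b + 32.

32 - 12b + b^2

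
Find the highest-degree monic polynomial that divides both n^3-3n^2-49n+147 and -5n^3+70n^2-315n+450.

Repeated division with remainder:
  n^3-3n^2-49n+147 = (-1/5)(-5n^3+70n^2-315n+450) + (11n^2-112n+237)
  -5n^3+70n^2-315n+450 = (-(5/11)n+210/121)(11n^2-112n+237) + (-(1560/121)n+4680/121)
  11n^2-112n+237 = (-(1331/1560)n+9559/1560)(-(1560/121)n+4680/121) + (0)
Last nonzero remainder: -(1560/121)n+4680/121. Dividing through by -1560/121 gives the monic gcd n-3.

n-3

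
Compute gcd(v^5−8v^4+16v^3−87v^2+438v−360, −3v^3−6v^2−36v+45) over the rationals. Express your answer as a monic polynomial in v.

Apply the Euclidean algorithm:
  v^5−8v^4+16v^3−87v^2+438v−360 = (−(1/3)v^2+(10/3)v−8)(−3v^3−6v^2−36v+45) + (0)
Last nonzero remainder: −3v^3−6v^2−36v+45. Dividing through by −3 gives the monic gcd v^3+2v^2+12v−15.

v^3+2v^2+12v−15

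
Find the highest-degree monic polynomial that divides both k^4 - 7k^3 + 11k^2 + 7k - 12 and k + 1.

Repeated division with remainder:
  k^4 - 7k^3 + 11k^2 + 7k - 12 = (k^3 - 8k^2 + 19k - 12)(k + 1) + (0)
The last nonzero remainder k + 1 is already monic.

k + 1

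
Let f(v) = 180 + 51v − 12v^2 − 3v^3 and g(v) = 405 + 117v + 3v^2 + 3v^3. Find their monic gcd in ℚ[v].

3 + v

Apply the Euclidean algorithm:
  −3v^3 − 12v^2 + 51v + 180 = (−1)(3v^3 + 3v^2 + 117v + 405) + (−9v^2 + 168v + 585)
  3v^3 + 3v^2 + 117v + 405 = (−(1/3)v − 59/9)(−9v^2 + 168v + 585) + ((4240/3)v + 4240)
  −9v^2 + 168v + 585 = (−(27/4240)v + 117/848)((4240/3)v + 4240) + (0)
Last nonzero remainder: (4240/3)v + 4240. Dividing through by 4240/3 gives the monic gcd v + 3.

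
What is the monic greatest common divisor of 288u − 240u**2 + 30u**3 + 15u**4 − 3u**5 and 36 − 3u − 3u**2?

−12 + u + u**2

Apply the Euclidean algorithm:
  −3u**5 + 15u**4 + 30u**3 − 240u**2 + 288u = (u**3 − 6u**2 + 8u)(−3u**2 − 3u + 36) + (0)
Last nonzero remainder: −3u**2 − 3u + 36. Dividing through by −3 gives the monic gcd u**2 + u − 12.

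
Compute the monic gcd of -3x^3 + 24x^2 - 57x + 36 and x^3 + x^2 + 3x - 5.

Repeated division with remainder:
  -3x^3 + 24x^2 - 57x + 36 = (-3)(x^3 + x^2 + 3x - 5) + (27x^2 - 48x + 21)
  x^3 + x^2 + 3x - 5 = ((1/27)x + 25/243)(27x^2 - 48x + 21) + ((580/81)x - 580/81)
  27x^2 - 48x + 21 = ((2187/580)x - 1701/580)((580/81)x - 580/81) + (0)
Last nonzero remainder: (580/81)x - 580/81. Dividing through by 580/81 gives the monic gcd x - 1.

x - 1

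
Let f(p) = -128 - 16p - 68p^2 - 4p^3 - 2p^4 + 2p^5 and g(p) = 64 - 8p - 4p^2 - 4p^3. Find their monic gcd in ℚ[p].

8 + 3p + p^2

By polynomial division,
  2p^5 - 2p^4 - 4p^3 - 68p^2 - 16p - 128 = (-(1/2)p^2 + p + 1)(-4p^3 - 4p^2 - 8p + 64) + (-24p^2 - 72p - 192)
  -4p^3 - 4p^2 - 8p + 64 = ((1/6)p - 1/3)(-24p^2 - 72p - 192) + (0)
Last nonzero remainder: -24p^2 - 72p - 192. Dividing through by -24 gives the monic gcd p^2 + 3p + 8.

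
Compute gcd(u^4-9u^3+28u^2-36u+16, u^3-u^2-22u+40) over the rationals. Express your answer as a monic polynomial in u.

u^2-6u+8

Euclidean algorithm in ℚ[u]:
  u^4-9u^3+28u^2-36u+16 = (u-8)(u^3-u^2-22u+40) + (42u^2-252u+336)
  u^3-u^2-22u+40 = ((1/42)u+5/42)(42u^2-252u+336) + (0)
Last nonzero remainder: 42u^2-252u+336. Dividing through by 42 gives the monic gcd u^2-6u+8.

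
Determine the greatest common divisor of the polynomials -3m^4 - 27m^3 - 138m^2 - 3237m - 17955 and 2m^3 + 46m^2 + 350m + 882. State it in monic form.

m^2 + 16m + 63

Repeated division with remainder:
  -3m^4 - 27m^3 - 138m^2 - 3237m - 17955 = (-(3/2)m + 21)(2m^3 + 46m^2 + 350m + 882) + (-579m^2 - 9264m - 36477)
  2m^3 + 46m^2 + 350m + 882 = (-(2/579)m - 14/579)(-579m^2 - 9264m - 36477) + (0)
Last nonzero remainder: -579m^2 - 9264m - 36477. Dividing through by -579 gives the monic gcd m^2 + 16m + 63.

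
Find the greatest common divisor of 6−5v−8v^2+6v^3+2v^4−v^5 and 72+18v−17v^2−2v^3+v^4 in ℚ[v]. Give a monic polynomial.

Euclidean algorithm in ℚ[v]:
  −v^5+2v^4+6v^3−8v^2−5v+6 = (−v)(v^4−2v^3−17v^2+18v+72) + (−11v^3+10v^2+67v+6)
  v^4−2v^3−17v^2+18v+72 = (−(1/11)v+12/121)(−11v^3+10v^2+67v+6) + (−(1440/121)v^2+(1440/121)v+8640/121)
  −11v^3+10v^2+67v+6 = ((1331/1440)v+121/1440)(−(1440/121)v^2+(1440/121)v+8640/121) + (0)
Last nonzero remainder: −(1440/121)v^2+(1440/121)v+8640/121. Dividing through by −1440/121 gives the monic gcd v^2−v−6.

−6−v+v^2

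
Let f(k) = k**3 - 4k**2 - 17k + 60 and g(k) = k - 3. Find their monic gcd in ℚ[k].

Apply the Euclidean algorithm:
  k**3 - 4k**2 - 17k + 60 = (k**2 - k - 20)(k - 3) + (0)
The last nonzero remainder k - 3 is already monic.

k - 3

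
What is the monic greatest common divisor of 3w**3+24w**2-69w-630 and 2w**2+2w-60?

Apply the Euclidean algorithm:
  3w**3+24w**2-69w-630 = ((3/2)w+21/2)(2w**2+2w-60) + (0)
Last nonzero remainder: 2w**2+2w-60. Dividing through by 2 gives the monic gcd w**2+w-30.

w**2+w-30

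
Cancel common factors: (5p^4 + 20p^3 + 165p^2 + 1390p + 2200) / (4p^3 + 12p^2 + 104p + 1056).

Apply the Euclidean algorithm:
  5p^4 + 20p^3 + 165p^2 + 1390p + 2200 = ((5/4)p + 5/4)(4p^3 + 12p^2 + 104p + 1056) + (20p^2 - 60p + 880)
  4p^3 + 12p^2 + 104p + 1056 = ((1/5)p + 6/5)(20p^2 - 60p + 880) + (0)
Last nonzero remainder: 20p^2 - 60p + 880. Dividing through by 20 gives the monic gcd p^2 - 3p + 44.
Cancel p^2 - 3p + 44 from numerator and denominator to get the reduced form.

(5p^2 + 35p + 50)/(4p + 24)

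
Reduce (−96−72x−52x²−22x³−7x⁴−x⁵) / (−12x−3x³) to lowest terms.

(24+18x+7x²+x³)/(3x)

By polynomial division,
  −x⁵−7x⁴−22x³−52x²−72x−96 = ((1/3)x²+(7/3)x+6)(−3x³−12x) + (−24x²−96)
  −3x³−12x = ((1/8)x)(−24x²−96) + (0)
Last nonzero remainder: −24x²−96. Dividing through by −24 gives the monic gcd x²+4.
Cancel x²+4 from numerator and denominator to get the reduced form.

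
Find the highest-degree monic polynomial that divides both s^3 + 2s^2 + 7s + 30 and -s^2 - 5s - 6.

s + 3

Apply the Euclidean algorithm:
  s^3 + 2s^2 + 7s + 30 = (-s + 3)(-s^2 - 5s - 6) + (16s + 48)
  -s^2 - 5s - 6 = (-(1/16)s - 1/8)(16s + 48) + (0)
Last nonzero remainder: 16s + 48. Dividing through by 16 gives the monic gcd s + 3.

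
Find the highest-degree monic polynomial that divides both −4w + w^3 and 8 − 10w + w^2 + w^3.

−2 + w

Euclidean algorithm in ℚ[w]:
  w^3 − 4w = (w^3 + w^2 − 10w + 8) + (−w^2 + 6w − 8)
  w^3 + w^2 − 10w + 8 = (−w − 7)(−w^2 + 6w − 8) + (24w − 48)
  −w^2 + 6w − 8 = (−(1/24)w + 1/6)(24w − 48) + (0)
Last nonzero remainder: 24w − 48. Dividing through by 24 gives the monic gcd w − 2.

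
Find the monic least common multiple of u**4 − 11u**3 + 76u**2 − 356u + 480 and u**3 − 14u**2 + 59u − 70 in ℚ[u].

Euclidean algorithm in ℚ[u]:
  u**4 − 11u**3 + 76u**2 − 356u + 480 = (u + 3)(u**3 − 14u**2 + 59u − 70) + (59u**2 − 463u + 690)
  u**3 − 14u**2 + 59u − 70 = ((1/59)u − 363/3481)(59u**2 − 463u + 690) + (−(3400/3481)u + 6800/3481)
  59u**2 − 463u + 690 = (−(205379/3400)u + 240189/680)(−(3400/3481)u + 6800/3481) + (0)
Last nonzero remainder: −(3400/3481)u + 6800/3481. Dividing through by −3400/3481 gives the monic gcd u − 2.
Then lcm(f, g) = f·g / gcd(f, g); expanding and making the result monic gives the answer.

u**6 − 23u**5 + 243u**4 − 1653u**3 + 7412u**2 − 18220u + 16800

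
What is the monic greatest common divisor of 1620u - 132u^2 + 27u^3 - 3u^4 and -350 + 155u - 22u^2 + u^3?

Euclidean algorithm in ℚ[u]:
  -3u^4 + 27u^3 - 132u^2 + 1620u = (-3u - 39)(u^3 - 22u^2 + 155u - 350) + (-525u^2 + 6615u - 13650)
  u^3 - 22u^2 + 155u - 350 = (-(1/525)u + 47/2625)(-525u^2 + 6615u - 13650) + ((264/25)u - 528/5)
  -525u^2 + 6615u - 13650 = (-(4375/88)u + 11375/88)((264/25)u - 528/5) + (0)
Last nonzero remainder: (264/25)u - 528/5. Dividing through by 264/25 gives the monic gcd u - 10.

-10 + u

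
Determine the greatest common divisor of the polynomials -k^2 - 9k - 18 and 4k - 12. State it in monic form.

1

Euclidean algorithm in ℚ[k]:
  -k^2 - 9k - 18 = (-(1/4)k - 3)(4k - 12) + (-54)
  4k - 12 = (-(2/27)k + 2/9)(-54) + (0)
The last nonzero remainder is the constant -54, so the polynomials are coprime and gcd = 1.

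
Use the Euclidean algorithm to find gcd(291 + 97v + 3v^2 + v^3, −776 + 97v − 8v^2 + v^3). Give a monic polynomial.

97 + v^2

By polynomial division,
  v^3 + 3v^2 + 97v + 291 = (v^3 − 8v^2 + 97v − 776) + (11v^2 + 1067)
  v^3 − 8v^2 + 97v − 776 = ((1/11)v − 8/11)(11v^2 + 1067) + (0)
Last nonzero remainder: 11v^2 + 1067. Dividing through by 11 gives the monic gcd v^2 + 97.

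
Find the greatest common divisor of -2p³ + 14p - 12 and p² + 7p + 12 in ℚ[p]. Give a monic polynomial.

Apply the Euclidean algorithm:
  -2p³ + 14p - 12 = (-2p + 14)(p² + 7p + 12) + (-60p - 180)
  p² + 7p + 12 = (-(1/60)p - 1/15)(-60p - 180) + (0)
Last nonzero remainder: -60p - 180. Dividing through by -60 gives the monic gcd p + 3.

p + 3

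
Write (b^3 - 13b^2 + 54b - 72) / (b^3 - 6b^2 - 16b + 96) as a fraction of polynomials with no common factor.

(b - 3)/(b + 4)

By polynomial division,
  b^3 - 13b^2 + 54b - 72 = (b^3 - 6b^2 - 16b + 96) + (-7b^2 + 70b - 168)
  b^3 - 6b^2 - 16b + 96 = (-(1/7)b - 4/7)(-7b^2 + 70b - 168) + (0)
Last nonzero remainder: -7b^2 + 70b - 168. Dividing through by -7 gives the monic gcd b^2 - 10b + 24.
Cancel b^2 - 10b + 24 from numerator and denominator to get the reduced form.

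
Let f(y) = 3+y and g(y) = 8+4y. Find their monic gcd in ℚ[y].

Apply the Euclidean algorithm:
  y+3 = (1/4)(4y+8) + (1)
  4y+8 = (4y+8)(1) + (0)
The last nonzero remainder is the constant 1, so the polynomials are coprime and gcd = 1.

1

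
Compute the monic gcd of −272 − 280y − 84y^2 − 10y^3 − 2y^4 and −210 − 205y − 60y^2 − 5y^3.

Apply the Euclidean algorithm:
  −2y^4 − 10y^3 − 84y^2 − 280y − 272 = ((2/5)y − 14/5)(−5y^3 − 60y^2 − 205y − 210) + (−170y^2 − 770y − 860)
  −5y^3 − 60y^2 − 205y − 210 = ((1/34)y + 127/578)(−170y^2 − 770y − 860) + (−(3040/289)y − 6080/289)
  −170y^2 − 770y − 860 = ((4913/304)y + 12427/304)(−(3040/289)y − 6080/289) + (0)
Last nonzero remainder: −(3040/289)y − 6080/289. Dividing through by −3040/289 gives the monic gcd y + 2.

2 + y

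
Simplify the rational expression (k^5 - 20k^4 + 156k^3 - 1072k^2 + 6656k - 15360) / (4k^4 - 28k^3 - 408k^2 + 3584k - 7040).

(k^3 - 6k^2 + 32k - 384)/(4k^2 + 28k - 176)

By polynomial division,
  k^5 - 20k^4 + 156k^3 - 1072k^2 + 6656k - 15360 = ((1/4)k - 13/4)(4k^4 - 28k^3 - 408k^2 + 3584k - 7040) + (167k^3 - 3294k^2 + 20064k - 38240)
  4k^4 - 28k^3 - 408k^2 + 3584k - 7040 = ((4/167)k + 8500/27889)(167k^3 - 3294k^2 + 20064k - 38240) + ((3217536/27889)k^2 - (45045504/27889)k + 128701440/27889)
  167k^3 - 3294k^2 + 20064k - 38240 = ((4657463/3217536)k - 6665471/804384)((3217536/27889)k^2 - (45045504/27889)k + 128701440/27889) + (0)
Last nonzero remainder: (3217536/27889)k^2 - (45045504/27889)k + 128701440/27889. Dividing through by 3217536/27889 gives the monic gcd k^2 - 14k + 40.
Cancel k^2 - 14k + 40 from numerator and denominator to get the reduced form.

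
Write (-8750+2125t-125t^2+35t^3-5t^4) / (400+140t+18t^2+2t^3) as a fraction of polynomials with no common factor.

Apply the Euclidean algorithm:
  -5t^4+35t^3-125t^2+2125t-8750 = (-(5/2)t+40)(2t^3+18t^2+140t+400) + (-495t^2-2475t-24750)
  2t^3+18t^2+140t+400 = (-(2/495)t-8/495)(-495t^2-2475t-24750) + (0)
Last nonzero remainder: -495t^2-2475t-24750. Dividing through by -495 gives the monic gcd t^2+5t+50.
Cancel t^2+5t+50 from numerator and denominator to get the reduced form.

(-175+60t-5t^2)/(8+2t)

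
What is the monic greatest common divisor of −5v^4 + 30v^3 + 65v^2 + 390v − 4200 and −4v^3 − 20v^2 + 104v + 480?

By polynomial division,
  −5v^4 + 30v^3 + 65v^2 + 390v − 4200 = ((5/4)v − 55/4)(−4v^3 − 20v^2 + 104v + 480) + (−340v^2 + 1220v + 2400)
  −4v^3 − 20v^2 + 104v + 480 = ((1/85)v + 146/1445)(−340v^2 + 1220v + 2400) + (−(13728/289)v + 68640/289)
  −340v^2 + 1220v + 2400 = ((24565/3432)v + 1445/143)(−(13728/289)v + 68640/289) + (0)
Last nonzero remainder: −(13728/289)v + 68640/289. Dividing through by −13728/289 gives the monic gcd v − 5.

v − 5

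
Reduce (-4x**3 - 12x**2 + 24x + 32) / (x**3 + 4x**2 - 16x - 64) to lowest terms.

(-4x**2 + 4x + 8)/(x**2 - 16)

Repeated division with remainder:
  -4x**3 - 12x**2 + 24x + 32 = (-4)(x**3 + 4x**2 - 16x - 64) + (4x**2 - 40x - 224)
  x**3 + 4x**2 - 16x - 64 = ((1/4)x + 7/2)(4x**2 - 40x - 224) + (180x + 720)
  4x**2 - 40x - 224 = ((1/45)x - 14/45)(180x + 720) + (0)
Last nonzero remainder: 180x + 720. Dividing through by 180 gives the monic gcd x + 4.
Cancel x + 4 from numerator and denominator to get the reduced form.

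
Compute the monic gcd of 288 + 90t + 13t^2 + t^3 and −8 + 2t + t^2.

1

Apply the Euclidean algorithm:
  t^3 + 13t^2 + 90t + 288 = (t + 11)(t^2 + 2t − 8) + (76t + 376)
  t^2 + 2t − 8 = ((1/76)t − 14/361)(76t + 376) + (2376/361)
  76t + 376 = ((6859/594)t + 16967/297)(2376/361) + (0)
The last nonzero remainder is the constant 2376/361, so the polynomials are coprime and gcd = 1.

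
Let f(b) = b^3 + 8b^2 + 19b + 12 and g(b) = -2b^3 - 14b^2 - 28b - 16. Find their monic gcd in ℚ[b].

b^2 + 5b + 4

By polynomial division,
  b^3 + 8b^2 + 19b + 12 = (-1/2)(-2b^3 - 14b^2 - 28b - 16) + (b^2 + 5b + 4)
  -2b^3 - 14b^2 - 28b - 16 = (-2b - 4)(b^2 + 5b + 4) + (0)
The last nonzero remainder b^2 + 5b + 4 is already monic.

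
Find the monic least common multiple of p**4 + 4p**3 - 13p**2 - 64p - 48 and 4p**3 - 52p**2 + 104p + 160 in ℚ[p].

p**5 - 6p**4 - 53p**3 + 66p**2 + 592p + 480

Apply the Euclidean algorithm:
  p**4 + 4p**3 - 13p**2 - 64p - 48 = ((1/4)p + 17/4)(4p**3 - 52p**2 + 104p + 160) + (182p**2 - 546p - 728)
  4p**3 - 52p**2 + 104p + 160 = ((2/91)p - 20/91)(182p**2 - 546p - 728) + (0)
Last nonzero remainder: 182p**2 - 546p - 728. Dividing through by 182 gives the monic gcd p**2 - 3p - 4.
Then lcm(f, g) = f·g / gcd(f, g); expanding and making the result monic gives the answer.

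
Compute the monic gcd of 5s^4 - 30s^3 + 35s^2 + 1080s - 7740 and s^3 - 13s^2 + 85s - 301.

s^2 - 6s + 43

Apply the Euclidean algorithm:
  5s^4 - 30s^3 + 35s^2 + 1080s - 7740 = (5s + 35)(s^3 - 13s^2 + 85s - 301) + (65s^2 - 390s + 2795)
  s^3 - 13s^2 + 85s - 301 = ((1/65)s - 7/65)(65s^2 - 390s + 2795) + (0)
Last nonzero remainder: 65s^2 - 390s + 2795. Dividing through by 65 gives the monic gcd s^2 - 6s + 43.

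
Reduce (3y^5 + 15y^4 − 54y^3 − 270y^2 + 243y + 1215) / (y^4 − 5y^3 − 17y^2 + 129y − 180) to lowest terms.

(3y^2 + 18y + 27)/(y − 4)

Repeated division with remainder:
  3y^5 + 15y^4 − 54y^3 − 270y^2 + 243y + 1215 = (3y + 30)(y^4 − 5y^3 − 17y^2 + 129y − 180) + (147y^3 − 147y^2 − 3087y + 6615)
  y^4 − 5y^3 − 17y^2 + 129y − 180 = ((1/147)y − 4/147)(147y^3 − 147y^2 − 3087y + 6615) + (0)
Last nonzero remainder: 147y^3 − 147y^2 − 3087y + 6615. Dividing through by 147 gives the monic gcd y^3 − y^2 − 21y + 45.
Cancel y^3 − y^2 − 21y + 45 from numerator and denominator to get the reduced form.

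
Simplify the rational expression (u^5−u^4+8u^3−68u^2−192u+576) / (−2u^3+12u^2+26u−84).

(−u^3+2u^2−16u+96)/(2u−14)

By polynomial division,
  u^5−u^4+8u^3−68u^2−192u+576 = (−(1/2)u^2−(5/2)u−51/2)(−2u^3+12u^2+26u−84) + (261u^2+261u−1566)
  −2u^3+12u^2+26u−84 = (−(2/261)u+14/261)(261u^2+261u−1566) + (0)
Last nonzero remainder: 261u^2+261u−1566. Dividing through by 261 gives the monic gcd u^2+u−6.
Cancel u^2+u−6 from numerator and denominator to get the reduced form.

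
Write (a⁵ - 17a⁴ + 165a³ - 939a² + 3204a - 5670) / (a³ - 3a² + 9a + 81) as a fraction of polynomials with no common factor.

(a³ - 11a² + 72a - 210)/(a + 3)

Euclidean algorithm in ℚ[a]:
  a⁵ - 17a⁴ + 165a³ - 939a² + 3204a - 5670 = (a² - 14a + 114)(a³ - 3a² + 9a + 81) + (-552a² + 3312a - 14904)
  a³ - 3a² + 9a + 81 = (-(1/552)a - 1/184)(-552a² + 3312a - 14904) + (0)
Last nonzero remainder: -552a² + 3312a - 14904. Dividing through by -552 gives the monic gcd a² - 6a + 27.
Cancel a² - 6a + 27 from numerator and denominator to get the reduced form.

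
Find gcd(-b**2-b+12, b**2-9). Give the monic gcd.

b-3

Repeated division with remainder:
  -b**2-b+12 = (-1)(b**2-9) + (-b+3)
  b**2-9 = (-b-3)(-b+3) + (0)
Last nonzero remainder: -b+3. Dividing through by -1 gives the monic gcd b-3.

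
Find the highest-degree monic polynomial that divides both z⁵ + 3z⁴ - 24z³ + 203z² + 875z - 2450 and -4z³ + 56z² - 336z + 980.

z² - 7z + 35

Euclidean algorithm in ℚ[z]:
  z⁵ + 3z⁴ - 24z³ + 203z² + 875z - 2450 = (-(1/4)z² - (17/4)z - 65/2)(-4z³ + 56z² - 336z + 980) + (840z² - 5880z + 29400)
  -4z³ + 56z² - 336z + 980 = (-(1/210)z + 1/30)(840z² - 5880z + 29400) + (0)
Last nonzero remainder: 840z² - 5880z + 29400. Dividing through by 840 gives the monic gcd z² - 7z + 35.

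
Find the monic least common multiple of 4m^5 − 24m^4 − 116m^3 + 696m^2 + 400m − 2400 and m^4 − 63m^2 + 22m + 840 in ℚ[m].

m^7 + 5m^6 − 67m^5 − 313m^4 + 1202m^3 + 5372m^2 − 3800m − 16800

Apply the Euclidean algorithm:
  4m^5 − 24m^4 − 116m^3 + 696m^2 + 400m − 2400 = (4m − 24)(m^4 − 63m^2 + 22m + 840) + (136m^3 − 904m^2 − 2432m + 17760)
  m^4 − 63m^2 + 22m + 840 = ((1/136)m + 113/2312)(136m^3 − 904m^2 − 2432m + 17760) + (−(270/289)m^2 + (2970/289)m − 8100/289)
  136m^3 − 904m^2 − 2432m + 17760 = (−(19652/135)m − 85544/135)(−(270/289)m^2 + (2970/289)m − 8100/289) + (0)
Last nonzero remainder: −(270/289)m^2 + (2970/289)m − 8100/289. Dividing through by −270/289 gives the monic gcd m^2 − 11m + 30.
Then lcm(f, g) = f·g / gcd(f, g); expanding and making the result monic gives the answer.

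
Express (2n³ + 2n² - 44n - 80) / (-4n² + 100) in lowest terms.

(-n² - 6n - 8)/(2n + 10)

Repeated division with remainder:
  2n³ + 2n² - 44n - 80 = (-(1/2)n - 1/2)(-4n² + 100) + (6n - 30)
  -4n² + 100 = (-(2/3)n - 10/3)(6n - 30) + (0)
Last nonzero remainder: 6n - 30. Dividing through by 6 gives the monic gcd n - 5.
Cancel n - 5 from numerator and denominator to get the reduced form.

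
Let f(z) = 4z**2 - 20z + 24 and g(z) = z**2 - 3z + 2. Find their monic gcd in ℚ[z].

By polynomial division,
  4z**2 - 20z + 24 = (4)(z**2 - 3z + 2) + (-8z + 16)
  z**2 - 3z + 2 = (-(1/8)z + 1/8)(-8z + 16) + (0)
Last nonzero remainder: -8z + 16. Dividing through by -8 gives the monic gcd z - 2.

z - 2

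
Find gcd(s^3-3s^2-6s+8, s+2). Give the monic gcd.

s+2

By polynomial division,
  s^3-3s^2-6s+8 = (s^2-5s+4)(s+2) + (0)
The last nonzero remainder s+2 is already monic.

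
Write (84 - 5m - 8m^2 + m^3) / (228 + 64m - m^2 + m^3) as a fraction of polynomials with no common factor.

(28 - 11m + m^2)/(76 - 4m + m^2)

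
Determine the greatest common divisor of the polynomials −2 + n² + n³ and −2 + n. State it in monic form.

Euclidean algorithm in ℚ[n]:
  n³ + n² − 2 = (n² + 3n + 6)(n − 2) + (10)
  n − 2 = ((1/10)n − 1/5)(10) + (0)
The last nonzero remainder is the constant 10, so the polynomials are coprime and gcd = 1.

1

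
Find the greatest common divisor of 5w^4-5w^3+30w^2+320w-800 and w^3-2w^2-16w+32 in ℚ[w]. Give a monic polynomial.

w^2+2w-8

Euclidean algorithm in ℚ[w]:
  5w^4-5w^3+30w^2+320w-800 = (5w+5)(w^3-2w^2-16w+32) + (120w^2+240w-960)
  w^3-2w^2-16w+32 = ((1/120)w-1/30)(120w^2+240w-960) + (0)
Last nonzero remainder: 120w^2+240w-960. Dividing through by 120 gives the monic gcd w^2+2w-8.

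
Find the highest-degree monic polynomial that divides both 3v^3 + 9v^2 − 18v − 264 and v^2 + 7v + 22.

Euclidean algorithm in ℚ[v]:
  3v^3 + 9v^2 − 18v − 264 = (3v − 12)(v^2 + 7v + 22) + (0)
The last nonzero remainder v^2 + 7v + 22 is already monic.

v^2 + 7v + 22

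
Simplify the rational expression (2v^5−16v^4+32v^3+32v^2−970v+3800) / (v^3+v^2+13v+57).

(2v^3−12v^2−30v+200)/(v+3)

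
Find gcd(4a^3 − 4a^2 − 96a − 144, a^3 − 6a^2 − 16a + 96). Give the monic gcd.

a − 6

Euclidean algorithm in ℚ[a]:
  4a^3 − 4a^2 − 96a − 144 = (4)(a^3 − 6a^2 − 16a + 96) + (20a^2 − 32a − 528)
  a^3 − 6a^2 − 16a + 96 = ((1/20)a − 11/50)(20a^2 − 32a − 528) + ((84/25)a − 504/25)
  20a^2 − 32a − 528 = ((125/21)a + 550/21)((84/25)a − 504/25) + (0)
Last nonzero remainder: (84/25)a − 504/25. Dividing through by 84/25 gives the monic gcd a − 6.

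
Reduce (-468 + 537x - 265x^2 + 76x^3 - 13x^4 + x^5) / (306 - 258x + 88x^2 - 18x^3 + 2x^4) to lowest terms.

(-52 + 25x - 7x^2 + x^3)/(34 - 6x + 2x^2)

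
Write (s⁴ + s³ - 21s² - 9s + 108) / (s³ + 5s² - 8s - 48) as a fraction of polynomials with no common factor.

(s² - 9)/(s + 4)

Euclidean algorithm in ℚ[s]:
  s⁴ + s³ - 21s² - 9s + 108 = (s - 4)(s³ + 5s² - 8s - 48) + (7s² + 7s - 84)
  s³ + 5s² - 8s - 48 = ((1/7)s + 4/7)(7s² + 7s - 84) + (0)
Last nonzero remainder: 7s² + 7s - 84. Dividing through by 7 gives the monic gcd s² + s - 12.
Cancel s² + s - 12 from numerator and denominator to get the reduced form.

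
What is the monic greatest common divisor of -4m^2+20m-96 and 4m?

1

Euclidean algorithm in ℚ[m]:
  -4m^2+20m-96 = (-m+5)(4m) + (-96)
  4m = (-(1/24)m)(-96) + (0)
The last nonzero remainder is the constant -96, so the polynomials are coprime and gcd = 1.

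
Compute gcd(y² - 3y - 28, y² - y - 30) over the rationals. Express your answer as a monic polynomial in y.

1

Repeated division with remainder:
  y² - 3y - 28 = (y² - y - 30) + (-2y + 2)
  y² - y - 30 = (-(1/2)y)(-2y + 2) + (-30)
  -2y + 2 = ((1/15)y - 1/15)(-30) + (0)
The last nonzero remainder is the constant -30, so the polynomials are coprime and gcd = 1.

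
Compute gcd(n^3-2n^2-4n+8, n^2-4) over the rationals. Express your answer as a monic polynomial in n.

Euclidean algorithm in ℚ[n]:
  n^3-2n^2-4n+8 = (n-2)(n^2-4) + (0)
The last nonzero remainder n^2-4 is already monic.

n^2-4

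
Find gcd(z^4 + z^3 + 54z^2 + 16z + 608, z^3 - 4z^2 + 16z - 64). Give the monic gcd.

Apply the Euclidean algorithm:
  z^4 + z^3 + 54z^2 + 16z + 608 = (z + 5)(z^3 - 4z^2 + 16z - 64) + (58z^2 + 928)
  z^3 - 4z^2 + 16z - 64 = ((1/58)z - 2/29)(58z^2 + 928) + (0)
Last nonzero remainder: 58z^2 + 928. Dividing through by 58 gives the monic gcd z^2 + 16.

z^2 + 16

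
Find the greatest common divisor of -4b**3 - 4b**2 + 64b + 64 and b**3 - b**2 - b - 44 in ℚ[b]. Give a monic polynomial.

By polynomial division,
  -4b**3 - 4b**2 + 64b + 64 = (-4)(b**3 - b**2 - b - 44) + (-8b**2 + 60b - 112)
  b**3 - b**2 - b - 44 = (-(1/8)b - 13/16)(-8b**2 + 60b - 112) + ((135/4)b - 135)
  -8b**2 + 60b - 112 = (-(32/135)b + 112/135)((135/4)b - 135) + (0)
Last nonzero remainder: (135/4)b - 135. Dividing through by 135/4 gives the monic gcd b - 4.

b - 4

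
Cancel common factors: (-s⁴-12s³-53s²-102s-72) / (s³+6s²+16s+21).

(-s³-9s²-26s-24)/(s²+3s+7)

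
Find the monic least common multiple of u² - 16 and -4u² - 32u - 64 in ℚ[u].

u³ + 4u² - 16u - 64

Apply the Euclidean algorithm:
  u² - 16 = (-1/4)(-4u² - 32u - 64) + (-8u - 32)
  -4u² - 32u - 64 = ((1/2)u + 2)(-8u - 32) + (0)
Last nonzero remainder: -8u - 32. Dividing through by -8 gives the monic gcd u + 4.
Then lcm(f, g) = f·g / gcd(f, g); expanding and making the result monic gives the answer.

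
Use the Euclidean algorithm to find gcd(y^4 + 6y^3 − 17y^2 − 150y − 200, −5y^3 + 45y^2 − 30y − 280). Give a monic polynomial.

By polynomial division,
  y^4 + 6y^3 − 17y^2 − 150y − 200 = (−(1/5)y − 3)(−5y^3 + 45y^2 − 30y − 280) + (112y^2 − 296y − 1040)
  −5y^3 + 45y^2 − 30y − 280 = (−(5/112)y + 445/1568)(112y^2 − 296y − 1040) + ((1485/196)y + 1485/98)
  112y^2 − 296y − 1040 = ((21952/1485)y − 20384/297)((1485/196)y + 1485/98) + (0)
Last nonzero remainder: (1485/196)y + 1485/98. Dividing through by 1485/196 gives the monic gcd y + 2.

y + 2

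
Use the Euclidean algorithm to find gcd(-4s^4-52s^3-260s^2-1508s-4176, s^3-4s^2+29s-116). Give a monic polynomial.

Euclidean algorithm in ℚ[s]:
  -4s^4-52s^3-260s^2-1508s-4176 = (-4s-68)(s^3-4s^2+29s-116) + (-416s^2-12064)
  s^3-4s^2+29s-116 = (-(1/416)s+1/104)(-416s^2-12064) + (0)
Last nonzero remainder: -416s^2-12064. Dividing through by -416 gives the monic gcd s^2+29.

s^2+29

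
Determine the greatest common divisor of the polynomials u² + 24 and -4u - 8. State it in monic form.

1

Apply the Euclidean algorithm:
  u² + 24 = (-(1/4)u + 1/2)(-4u - 8) + (28)
  -4u - 8 = (-(1/7)u - 2/7)(28) + (0)
The last nonzero remainder is the constant 28, so the polynomials are coprime and gcd = 1.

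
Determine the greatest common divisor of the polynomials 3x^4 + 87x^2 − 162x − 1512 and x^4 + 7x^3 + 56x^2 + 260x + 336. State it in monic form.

x^2 + x + 42

Repeated division with remainder:
  3x^4 + 87x^2 − 162x − 1512 = (3)(x^4 + 7x^3 + 56x^2 + 260x + 336) + (−21x^3 − 81x^2 − 942x − 2520)
  x^4 + 7x^3 + 56x^2 + 260x + 336 = (−(1/21)x − 22/147)(−21x^3 − 81x^2 − 942x − 2520) + (−(48/49)x^2 − (48/49)x − 288/7)
  −21x^3 − 81x^2 − 942x − 2520 = ((343/16)x + 245/4)(−(48/49)x^2 − (48/49)x − 288/7) + (0)
Last nonzero remainder: −(48/49)x^2 − (48/49)x − 288/7. Dividing through by −48/49 gives the monic gcd x^2 + x + 42.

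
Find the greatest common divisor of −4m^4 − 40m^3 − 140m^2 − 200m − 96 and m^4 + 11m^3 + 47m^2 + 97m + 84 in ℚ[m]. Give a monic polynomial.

m^2 + 7m + 12

Euclidean algorithm in ℚ[m]:
  −4m^4 − 40m^3 − 140m^2 − 200m − 96 = (−4)(m^4 + 11m^3 + 47m^2 + 97m + 84) + (4m^3 + 48m^2 + 188m + 240)
  m^4 + 11m^3 + 47m^2 + 97m + 84 = ((1/4)m − 1/4)(4m^3 + 48m^2 + 188m + 240) + (12m^2 + 84m + 144)
  4m^3 + 48m^2 + 188m + 240 = ((1/3)m + 5/3)(12m^2 + 84m + 144) + (0)
Last nonzero remainder: 12m^2 + 84m + 144. Dividing through by 12 gives the monic gcd m^2 + 7m + 12.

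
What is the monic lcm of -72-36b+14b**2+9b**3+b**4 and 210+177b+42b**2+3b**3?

-2520-2124b-14b**2+447b**3+157b**4+21b**5+b**6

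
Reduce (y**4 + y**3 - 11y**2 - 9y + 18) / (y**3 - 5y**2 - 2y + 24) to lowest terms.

(y**2 + 2y - 3)/(y - 4)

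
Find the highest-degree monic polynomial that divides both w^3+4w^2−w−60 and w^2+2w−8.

1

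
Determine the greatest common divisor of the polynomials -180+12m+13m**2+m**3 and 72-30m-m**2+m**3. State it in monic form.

Euclidean algorithm in ℚ[m]:
  m**3+13m**2+12m-180 = (m**3-m**2-30m+72) + (14m**2+42m-252)
  m**3-m**2-30m+72 = ((1/14)m-2/7)(14m**2+42m-252) + (0)
Last nonzero remainder: 14m**2+42m-252. Dividing through by 14 gives the monic gcd m**2+3m-18.

-18+3m+m**2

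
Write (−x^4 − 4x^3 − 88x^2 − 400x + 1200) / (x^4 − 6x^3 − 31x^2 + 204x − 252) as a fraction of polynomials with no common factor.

(−x^2 − 100)/(x^2 − 10x + 21)

By polynomial division,
  −x^4 − 4x^3 − 88x^2 − 400x + 1200 = (−1)(x^4 − 6x^3 − 31x^2 + 204x − 252) + (−10x^3 − 119x^2 − 196x + 948)
  x^4 − 6x^3 − 31x^2 + 204x − 252 = (−(1/10)x + 179/100)(−10x^3 − 119x^2 − 196x + 948) + ((16241/100)x^2 + (16241/25)x − 48723/25)
  −10x^3 − 119x^2 − 196x + 948 = (−(1000/16241)x − 7900/16241)((16241/100)x^2 + (16241/25)x − 48723/25) + (0)
Last nonzero remainder: (16241/100)x^2 + (16241/25)x − 48723/25. Dividing through by 16241/100 gives the monic gcd x^2 + 4x − 12.
Cancel x^2 + 4x − 12 from numerator and denominator to get the reduced form.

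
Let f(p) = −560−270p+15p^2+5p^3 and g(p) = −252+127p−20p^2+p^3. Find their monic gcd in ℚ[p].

−7+p

Repeated division with remainder:
  5p^3+15p^2−270p−560 = (5)(p^3−20p^2+127p−252) + (115p^2−905p+700)
  p^3−20p^2+127p−252 = ((1/115)p−279/2645)(115p^2−905p+700) + ((13464/529)p−94248/529)
  115p^2−905p+700 = ((60835/13464)p−13225/3366)((13464/529)p−94248/529) + (0)
Last nonzero remainder: (13464/529)p−94248/529. Dividing through by 13464/529 gives the monic gcd p−7.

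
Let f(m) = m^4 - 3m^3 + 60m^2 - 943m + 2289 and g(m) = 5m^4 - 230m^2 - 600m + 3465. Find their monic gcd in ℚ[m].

m^2 - 10m + 21

Apply the Euclidean algorithm:
  m^4 - 3m^3 + 60m^2 - 943m + 2289 = (1/5)(5m^4 - 230m^2 - 600m + 3465) + (-3m^3 + 106m^2 - 823m + 1596)
  5m^4 - 230m^2 - 600m + 3465 = (-(5/3)m - 530/9)(-3m^3 + 106m^2 - 823m + 1596) + ((41765/9)m^2 - (417650/9)m + 292355/3)
  -3m^3 + 106m^2 - 823m + 1596 = (-(27/41765)m + 684/41765)((41765/9)m^2 - (417650/9)m + 292355/3) + (0)
Last nonzero remainder: (41765/9)m^2 - (417650/9)m + 292355/3. Dividing through by 41765/9 gives the monic gcd m^2 - 10m + 21.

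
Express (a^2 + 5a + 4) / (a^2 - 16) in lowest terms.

(a + 1)/(a - 4)

Repeated division with remainder:
  a^2 + 5a + 4 = (a^2 - 16) + (5a + 20)
  a^2 - 16 = ((1/5)a - 4/5)(5a + 20) + (0)
Last nonzero remainder: 5a + 20. Dividing through by 5 gives the monic gcd a + 4.
Cancel a + 4 from numerator and denominator to get the reduced form.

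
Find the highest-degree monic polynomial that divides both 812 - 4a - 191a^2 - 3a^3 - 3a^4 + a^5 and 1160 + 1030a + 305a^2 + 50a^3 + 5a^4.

58 + 37a + 6a^2 + a^3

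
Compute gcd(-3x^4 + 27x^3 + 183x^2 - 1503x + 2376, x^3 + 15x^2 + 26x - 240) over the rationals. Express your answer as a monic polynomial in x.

x^2 + 5x - 24

Euclidean algorithm in ℚ[x]:
  -3x^4 + 27x^3 + 183x^2 - 1503x + 2376 = (-3x + 72)(x^3 + 15x^2 + 26x - 240) + (-819x^2 - 4095x + 19656)
  x^3 + 15x^2 + 26x - 240 = (-(1/819)x - 10/819)(-819x^2 - 4095x + 19656) + (0)
Last nonzero remainder: -819x^2 - 4095x + 19656. Dividing through by -819 gives the monic gcd x^2 + 5x - 24.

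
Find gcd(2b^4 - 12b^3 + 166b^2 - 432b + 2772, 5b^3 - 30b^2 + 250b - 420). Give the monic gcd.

b^2 - 4b + 42

By polynomial division,
  2b^4 - 12b^3 + 166b^2 - 432b + 2772 = ((2/5)b)(5b^3 - 30b^2 + 250b - 420) + (66b^2 - 264b + 2772)
  5b^3 - 30b^2 + 250b - 420 = ((5/66)b - 5/33)(66b^2 - 264b + 2772) + (0)
Last nonzero remainder: 66b^2 - 264b + 2772. Dividing through by 66 gives the monic gcd b^2 - 4b + 42.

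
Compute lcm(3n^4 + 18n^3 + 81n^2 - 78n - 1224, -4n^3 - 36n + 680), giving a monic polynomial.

n^5 + n^4 - 3n^3 - 161n^2 - 278n + 2040

Apply the Euclidean algorithm:
  3n^4 + 18n^3 + 81n^2 - 78n - 1224 = (-(3/4)n - 9/2)(-4n^3 - 36n + 680) + (54n^2 + 270n + 1836)
  -4n^3 - 36n + 680 = (-(2/27)n + 10/27)(54n^2 + 270n + 1836) + (0)
Last nonzero remainder: 54n^2 + 270n + 1836. Dividing through by 54 gives the monic gcd n^2 + 5n + 34.
Then lcm(f, g) = f·g / gcd(f, g); expanding and making the result monic gives the answer.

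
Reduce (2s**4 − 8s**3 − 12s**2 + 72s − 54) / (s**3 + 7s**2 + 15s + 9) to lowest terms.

(2s**3 − 14s**2 + 30s − 18)/(s**2 + 4s + 3)

Apply the Euclidean algorithm:
  2s**4 − 8s**3 − 12s**2 + 72s − 54 = (2s − 22)(s**3 + 7s**2 + 15s + 9) + (112s**2 + 384s + 144)
  s**3 + 7s**2 + 15s + 9 = ((1/112)s + 25/784)(112s**2 + 384s + 144) + ((72/49)s + 216/49)
  112s**2 + 384s + 144 = ((686/9)s + 98/3)((72/49)s + 216/49) + (0)
Last nonzero remainder: (72/49)s + 216/49. Dividing through by 72/49 gives the monic gcd s + 3.
Cancel s + 3 from numerator and denominator to get the reduced form.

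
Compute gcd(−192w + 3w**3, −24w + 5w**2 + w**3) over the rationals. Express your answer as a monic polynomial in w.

8w + w**2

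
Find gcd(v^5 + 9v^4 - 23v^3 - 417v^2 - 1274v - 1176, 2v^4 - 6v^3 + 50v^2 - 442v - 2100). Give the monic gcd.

v^2 - 4v - 21

Euclidean algorithm in ℚ[v]:
  v^5 + 9v^4 - 23v^3 - 417v^2 - 1274v - 1176 = ((1/2)v + 6)(2v^4 - 6v^3 + 50v^2 - 442v - 2100) + (-12v^3 - 496v^2 + 2428v + 11424)
  2v^4 - 6v^3 + 50v^2 - 442v - 2100 = (-(1/6)v + 133/18)(-12v^3 - 496v^2 + 2428v + 11424) + ((37076/9)v^2 - (148304/9)v - 259532/3)
  -12v^3 - 496v^2 + 2428v + 11424 = (-(27/9269)v - 1224/9269)((37076/9)v^2 - (148304/9)v - 259532/3) + (0)
Last nonzero remainder: (37076/9)v^2 - (148304/9)v - 259532/3. Dividing through by 37076/9 gives the monic gcd v^2 - 4v - 21.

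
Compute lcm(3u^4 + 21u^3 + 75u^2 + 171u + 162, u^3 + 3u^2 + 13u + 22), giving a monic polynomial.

Euclidean algorithm in ℚ[u]:
  3u^4 + 21u^3 + 75u^2 + 171u + 162 = (3u + 12)(u^3 + 3u^2 + 13u + 22) + (−51u − 102)
  u^3 + 3u^2 + 13u + 22 = (−(1/51)u^2 − (1/51)u − 11/51)(−51u − 102) + (0)
Last nonzero remainder: −51u − 102. Dividing through by −51 gives the monic gcd u + 2.
Then lcm(f, g) = f·g / gcd(f, g); expanding and making the result monic gives the answer.

u^6 + 8u^5 + 43u^4 + 159u^3 + 386u^2 + 681u + 594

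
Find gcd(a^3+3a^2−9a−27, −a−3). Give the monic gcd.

a+3

Apply the Euclidean algorithm:
  a^3+3a^2−9a−27 = (−a^2+9)(−a−3) + (0)
Last nonzero remainder: −a−3. Dividing through by −1 gives the monic gcd a+3.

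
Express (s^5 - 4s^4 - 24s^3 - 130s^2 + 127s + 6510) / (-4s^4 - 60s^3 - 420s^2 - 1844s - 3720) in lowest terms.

(-s^2 + 13s - 42)/(4s + 24)

Apply the Euclidean algorithm:
  s^5 - 4s^4 - 24s^3 - 130s^2 + 127s + 6510 = (-(1/4)s + 19/4)(-4s^4 - 60s^3 - 420s^2 - 1844s - 3720) + (156s^3 + 1404s^2 + 7956s + 24180)
  -4s^4 - 60s^3 - 420s^2 - 1844s - 3720 = (-(1/39)s - 2/13)(156s^3 + 1404s^2 + 7956s + 24180) + (0)
Last nonzero remainder: 156s^3 + 1404s^2 + 7956s + 24180. Dividing through by 156 gives the monic gcd s^3 + 9s^2 + 51s + 155.
Cancel s^3 + 9s^2 + 51s + 155 from numerator and denominator to get the reduced form.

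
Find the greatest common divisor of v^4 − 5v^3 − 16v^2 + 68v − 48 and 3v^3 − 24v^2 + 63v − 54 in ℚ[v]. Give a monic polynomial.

v − 2

Euclidean algorithm in ℚ[v]:
  v^4 − 5v^3 − 16v^2 + 68v − 48 = ((1/3)v + 1)(3v^3 − 24v^2 + 63v − 54) + (−13v^2 + 23v + 6)
  3v^3 − 24v^2 + 63v − 54 = (−(3/13)v + 243/169)(−13v^2 + 23v + 6) + ((5292/169)v − 10584/169)
  −13v^2 + 23v + 6 = (−(2197/5292)v − 169/1764)((5292/169)v − 10584/169) + (0)
Last nonzero remainder: (5292/169)v − 10584/169. Dividing through by 5292/169 gives the monic gcd v − 2.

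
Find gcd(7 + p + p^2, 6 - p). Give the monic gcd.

1

Euclidean algorithm in ℚ[p]:
  p^2 + p + 7 = (-p - 7)(-p + 6) + (49)
  -p + 6 = (-(1/49)p + 6/49)(49) + (0)
The last nonzero remainder is the constant 49, so the polynomials are coprime and gcd = 1.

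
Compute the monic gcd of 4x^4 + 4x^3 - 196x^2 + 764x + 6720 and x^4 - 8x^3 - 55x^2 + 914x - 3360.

Euclidean algorithm in ℚ[x]:
  4x^4 + 4x^3 - 196x^2 + 764x + 6720 = (4)(x^4 - 8x^3 - 55x^2 + 914x - 3360) + (36x^3 + 24x^2 - 2892x + 20160)
  x^4 - 8x^3 - 55x^2 + 914x - 3360 = ((1/36)x - 13/54)(36x^3 + 24x^2 - 2892x + 20160) + ((280/9)x^2 - (3080/9)x + 4480/3)
  36x^3 + 24x^2 - 2892x + 20160 = ((81/70)x + 27/2)((280/9)x^2 - (3080/9)x + 4480/3) + (0)
Last nonzero remainder: (280/9)x^2 - (3080/9)x + 4480/3. Dividing through by 280/9 gives the monic gcd x^2 - 11x + 48.

x^2 - 11x + 48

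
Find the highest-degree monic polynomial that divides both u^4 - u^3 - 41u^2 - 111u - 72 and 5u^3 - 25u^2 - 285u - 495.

u^2 + 6u + 9

By polynomial division,
  u^4 - u^3 - 41u^2 - 111u - 72 = ((1/5)u + 4/5)(5u^3 - 25u^2 - 285u - 495) + (36u^2 + 216u + 324)
  5u^3 - 25u^2 - 285u - 495 = ((5/36)u - 55/36)(36u^2 + 216u + 324) + (0)
Last nonzero remainder: 36u^2 + 216u + 324. Dividing through by 36 gives the monic gcd u^2 + 6u + 9.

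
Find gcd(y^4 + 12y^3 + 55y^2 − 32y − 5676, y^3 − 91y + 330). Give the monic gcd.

Euclidean algorithm in ℚ[y]:
  y^4 + 12y^3 + 55y^2 − 32y − 5676 = (y + 12)(y^3 − 91y + 330) + (146y^2 + 730y − 9636)
  y^3 − 91y + 330 = ((1/146)y − 5/146)(146y^2 + 730y − 9636) + (0)
Last nonzero remainder: 146y^2 + 730y − 9636. Dividing through by 146 gives the monic gcd y^2 + 5y − 66.

y^2 + 5y − 66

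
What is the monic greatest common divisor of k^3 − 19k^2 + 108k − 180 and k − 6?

k − 6

Euclidean algorithm in ℚ[k]:
  k^3 − 19k^2 + 108k − 180 = (k^2 − 13k + 30)(k − 6) + (0)
The last nonzero remainder k − 6 is already monic.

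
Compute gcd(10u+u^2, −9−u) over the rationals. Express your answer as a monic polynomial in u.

1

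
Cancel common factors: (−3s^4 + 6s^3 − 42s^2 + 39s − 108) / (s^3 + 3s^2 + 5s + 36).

Euclidean algorithm in ℚ[s]:
  −3s^4 + 6s^3 − 42s^2 + 39s − 108 = (−3s + 15)(s^3 + 3s^2 + 5s + 36) + (−72s^2 + 72s − 648)
  s^3 + 3s^2 + 5s + 36 = (−(1/72)s − 1/18)(−72s^2 + 72s − 648) + (0)
Last nonzero remainder: −72s^2 + 72s − 648. Dividing through by −72 gives the monic gcd s^2 − s + 9.
Cancel s^2 − s + 9 from numerator and denominator to get the reduced form.

(−3s^2 + 3s − 12)/(s + 4)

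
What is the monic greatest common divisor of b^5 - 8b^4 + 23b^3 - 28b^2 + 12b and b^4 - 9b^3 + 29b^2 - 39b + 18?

b^3 - 6b^2 + 11b - 6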